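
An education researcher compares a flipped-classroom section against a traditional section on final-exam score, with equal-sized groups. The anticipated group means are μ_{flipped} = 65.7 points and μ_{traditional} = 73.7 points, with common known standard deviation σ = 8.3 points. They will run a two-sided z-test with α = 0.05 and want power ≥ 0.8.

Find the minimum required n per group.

Standardized effect: d = |μ_{flipped} − μ_{traditional}| / σ = |65.7 − 73.7| / 8.3 = 0.9639
For power 0.8 need Φ(δ − z_{0.025}) = 0.8, so δ = z_{0.025} + z_{0.20} = 1.960 + 0.842 = 2.802.
(Ignoring the negligible lower-tail rejection probability gives the usual closed-form inversion.)
δ = d·√(n/2) ⇒ n = 2(δ/d)² = 2 × (2.802 / 0.9639)² = 16.90.
Rounding up, n = 17 per group.

n = 17 per group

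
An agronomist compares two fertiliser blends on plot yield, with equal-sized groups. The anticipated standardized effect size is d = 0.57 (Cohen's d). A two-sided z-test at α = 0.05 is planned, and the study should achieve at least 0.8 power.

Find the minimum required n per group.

For power 0.8 need Φ(δ − z_{0.025}) = 0.8, so δ = z_{0.025} + z_{0.20} = 1.960 + 0.842 = 2.802.
(Ignoring the negligible lower-tail rejection probability gives the usual closed-form inversion.)
δ = d·√(n/2) ⇒ n = 2(δ/d)² = 2 × (2.802 / 0.57)² = 48.32.
Rounding up, n = 49 per group.

n = 49 per group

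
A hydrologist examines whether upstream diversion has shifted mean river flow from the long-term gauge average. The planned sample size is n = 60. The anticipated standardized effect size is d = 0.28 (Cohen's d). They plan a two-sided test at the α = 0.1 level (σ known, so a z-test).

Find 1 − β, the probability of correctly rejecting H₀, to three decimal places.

Power ≈ 0.700

Noncentrality parameter: δ = d·√n = 0.28 × √60 = 2.1689
Two-sided α = 0.1 → critical value z_{0.05} = 1.645.
Power = Φ(δ − 1.645) + Φ(−δ − 1.645) = Φ(0.524) + Φ(-3.814) = 0.6999 + 0.0001 = 0.6999.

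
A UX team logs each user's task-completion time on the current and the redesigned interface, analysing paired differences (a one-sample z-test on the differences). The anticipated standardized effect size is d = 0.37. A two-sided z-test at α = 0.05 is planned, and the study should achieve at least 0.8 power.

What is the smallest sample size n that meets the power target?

Set Φ(δ − 1.960) = 0.8; then δ − 1.960 = Φ⁻¹(0.8) = 0.842, giving δ = 2.802.
(For δ > 0 the lower-tail rejection region contributes negligibly to power, so the one-term inversion is standard.)
δ = d·√n ⇒ n = (δ/d)² = (2.802 / 0.37)² = 57.33.
Round up to the next whole unit.

n = 58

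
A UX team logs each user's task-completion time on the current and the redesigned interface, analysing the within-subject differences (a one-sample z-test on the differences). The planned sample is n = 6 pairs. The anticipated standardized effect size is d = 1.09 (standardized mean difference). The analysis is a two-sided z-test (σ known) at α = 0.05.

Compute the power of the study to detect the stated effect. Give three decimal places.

Noncentrality parameter: δ = d·√n = 1.09 × √6 = 2.6699
Two-sided α = 0.05 → critical value z_{0.025} = 1.960.
Power = Φ(δ − 1.960) + Φ(−δ − 1.960) = Φ(0.710) + Φ(-4.630) = 0.7611 + 0.0000 = 0.7611.

Power ≈ 0.761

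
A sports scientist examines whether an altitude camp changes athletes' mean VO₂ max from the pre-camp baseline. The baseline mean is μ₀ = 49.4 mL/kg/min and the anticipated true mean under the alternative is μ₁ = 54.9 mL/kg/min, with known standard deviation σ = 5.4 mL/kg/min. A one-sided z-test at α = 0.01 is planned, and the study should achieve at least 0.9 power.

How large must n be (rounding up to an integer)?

n = 13

Standardized effect: d = |μ₁ − μ₀| / σ = |54.9 − 49.4| / 5.4 = 1.0185
For power 0.9 need Φ(δ − z_{0.01}) = 0.9, so δ = z_{0.01} + z_{0.10} = 2.326 + 1.282 = 3.608.
δ = d·√n ⇒ n = (δ/d)² = (3.608 / 1.0185)² = 12.55.
Rounding up, n = 13.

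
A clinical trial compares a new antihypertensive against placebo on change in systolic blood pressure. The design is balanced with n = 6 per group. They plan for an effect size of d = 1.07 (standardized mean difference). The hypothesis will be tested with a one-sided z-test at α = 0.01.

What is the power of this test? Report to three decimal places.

Power ≈ 0.318

Noncentrality parameter: δ = d·√(n/2) = 1.07 × √(6/2) = 1.8533
Critical value for a one-sided test at α = 0.01: z_α = 2.326.
Power = Φ(δ − 2.326) = Φ(-0.473) = 0.3181.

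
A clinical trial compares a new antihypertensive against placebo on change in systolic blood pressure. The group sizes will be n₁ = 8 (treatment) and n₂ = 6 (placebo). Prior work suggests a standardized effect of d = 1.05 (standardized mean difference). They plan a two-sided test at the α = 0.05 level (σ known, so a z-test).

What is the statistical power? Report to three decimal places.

Noncentrality parameter: δ = d / √(1/n₁ + 1/n₂) = 1.05 / √(1/8 + 1/6) = 1.9442
Two-sided α = 0.05 → critical value z_{0.025} = 1.960.
Power = Φ(δ − 1.960) + Φ(−δ − 1.960) = Φ(-0.016) + Φ(-3.904) = 0.4937 + 0.0000 = 0.4938.

Power ≈ 0.494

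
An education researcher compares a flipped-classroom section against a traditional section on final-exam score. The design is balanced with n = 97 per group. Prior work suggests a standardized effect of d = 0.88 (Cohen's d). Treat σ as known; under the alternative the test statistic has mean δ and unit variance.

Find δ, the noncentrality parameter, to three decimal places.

δ ≈ 6.128

δ = d·√(n/2) = 0.88 × √(97/2) = 6.1285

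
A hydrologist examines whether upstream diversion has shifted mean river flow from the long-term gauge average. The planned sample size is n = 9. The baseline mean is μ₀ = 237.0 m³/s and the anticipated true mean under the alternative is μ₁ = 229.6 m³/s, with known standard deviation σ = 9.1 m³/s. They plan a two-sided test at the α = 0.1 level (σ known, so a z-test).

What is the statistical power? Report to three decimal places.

Standardized effect: d = |μ₁ − μ₀| / σ = |229.6 − 237.0| / 9.1 = 0.8132
Noncentrality parameter: λ = d·√n = 0.8132 × √9 = 2.4396
Critical value for a two-sided test at α = 0.1: z_{α/2} = 1.645.
Power = Φ(λ − 1.645) + Φ(−λ − 1.645) = Φ(0.795) + Φ(-4.084) = 0.7866 + 0.0000 = 0.7866.

Power ≈ 0.787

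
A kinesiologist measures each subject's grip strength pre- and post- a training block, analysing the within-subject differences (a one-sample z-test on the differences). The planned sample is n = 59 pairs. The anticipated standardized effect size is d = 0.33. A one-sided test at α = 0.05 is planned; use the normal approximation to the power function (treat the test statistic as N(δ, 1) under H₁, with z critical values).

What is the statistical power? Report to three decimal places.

Noncentrality parameter: δ = d·√n = 0.33 × √59 = 2.5348
One-sided α = 0.05 → critical value z_{0.05} = 1.645.
Power = Φ(δ − 1.645) = Φ(0.890) = 0.8132.

Power ≈ 0.813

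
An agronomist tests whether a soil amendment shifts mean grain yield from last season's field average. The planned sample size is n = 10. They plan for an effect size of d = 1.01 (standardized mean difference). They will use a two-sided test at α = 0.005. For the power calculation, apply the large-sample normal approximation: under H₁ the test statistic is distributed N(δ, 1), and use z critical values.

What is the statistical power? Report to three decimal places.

Power ≈ 0.651

Noncentrality parameter: δ = d·√n = 1.01 × √10 = 3.1939
Two-sided α = 0.005 → critical value z_{0.0025} = 2.807.
Power = Φ(δ − 2.807) + Φ(−δ − 2.807) = Φ(0.387) + Φ(-6.001) = 0.6506 + 0.0000 = 0.6506.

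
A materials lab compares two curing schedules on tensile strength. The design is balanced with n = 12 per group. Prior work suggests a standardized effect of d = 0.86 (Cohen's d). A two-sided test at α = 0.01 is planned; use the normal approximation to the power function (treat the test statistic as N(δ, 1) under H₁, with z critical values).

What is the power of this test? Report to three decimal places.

Noncentrality parameter: δ = d·√(n/2) = 0.86 × √(12/2) = 2.1066
Critical value for a two-sided test at α = 0.01: z_{α/2} = 2.576.
Power = Φ(δ − 2.576) + Φ(−δ − 2.576) = Φ(-0.469) + Φ(-4.682) = 0.3194 + 0.0000 = 0.3194.

Power ≈ 0.319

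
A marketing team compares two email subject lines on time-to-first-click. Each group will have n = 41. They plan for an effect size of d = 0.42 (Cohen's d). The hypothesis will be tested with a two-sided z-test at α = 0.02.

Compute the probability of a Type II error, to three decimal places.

Noncentrality parameter: δ = d·√(n/2) = 0.42 × √(41/2) = 1.9016
Critical value for a two-sided test at α = 0.02: z_{α/2} = 2.326.
Power = Φ(δ − 2.326) + Φ(−δ − 2.326) = Φ(-0.425) + Φ(-4.228) = 0.3355 + 0.0000 = 0.3355.
Type II error: β = 1 − power = 1 − 0.3355 = 0.6645.

β ≈ 0.664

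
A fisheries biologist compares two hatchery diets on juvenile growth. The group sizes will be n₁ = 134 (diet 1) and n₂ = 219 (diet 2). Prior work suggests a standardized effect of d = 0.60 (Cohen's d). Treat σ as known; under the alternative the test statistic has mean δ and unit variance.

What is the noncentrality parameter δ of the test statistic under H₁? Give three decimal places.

δ ≈ 5.471

The noncentrality parameter scales effect size by the design's sample-size factor: δ = d / √(1/n₁ + 1/n₂) = 0.60 / √(1/134 + 1/219) = 5.4706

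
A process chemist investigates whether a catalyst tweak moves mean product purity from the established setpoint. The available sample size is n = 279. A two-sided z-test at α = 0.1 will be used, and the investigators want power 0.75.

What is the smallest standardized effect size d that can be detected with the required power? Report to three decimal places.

d ≈ 0.139

Required noncentrality: δ = z_{0.05} + z_{0.25} = 1.645 + 0.674 = 2.319.
(The second rejection-region term Φ(−δ − z_{α/2}) is negligible and dropped.)
δ = d·√n ⇒ d = δ/√n = 2.319/√279 = 0.1389.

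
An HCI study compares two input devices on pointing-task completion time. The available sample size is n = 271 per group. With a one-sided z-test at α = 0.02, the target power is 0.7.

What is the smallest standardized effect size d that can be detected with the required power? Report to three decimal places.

Required noncentrality: δ = z_{0.02} + z_{0.30} = 2.054 + 0.524 = 2.578.
δ = d·√(n/2) ⇒ d = δ/√(n/2) = 2.578/√(271/2) = 0.2215.

d ≈ 0.221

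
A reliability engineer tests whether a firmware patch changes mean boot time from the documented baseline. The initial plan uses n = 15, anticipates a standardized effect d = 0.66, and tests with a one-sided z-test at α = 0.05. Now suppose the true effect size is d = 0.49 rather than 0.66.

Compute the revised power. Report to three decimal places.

Power ≈ 0.600

With d = 0.49: δ = d·√n = 0.49 × √15 = 1.8978. Critical value z_{0.05} = 1.645.
Revised power = P(Z > 1.645 − δ) = Φ(0.253) = 0.5998.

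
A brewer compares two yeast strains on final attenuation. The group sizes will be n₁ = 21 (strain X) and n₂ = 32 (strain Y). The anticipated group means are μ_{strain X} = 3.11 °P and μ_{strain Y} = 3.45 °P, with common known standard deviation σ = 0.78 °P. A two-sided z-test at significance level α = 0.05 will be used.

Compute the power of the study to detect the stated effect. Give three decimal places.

Power ≈ 0.342

Standardized effect: d = |μ_{strain X} − μ_{strain Y}| / σ = |3.11 − 3.45| / 0.78 = 0.4359
Noncentrality parameter: δ = d / √(1/n₁ + 1/n₂) = 0.4359 / √(1/21 + 1/32) = 1.5521
Critical value for a two-sided test at α = 0.05: z_{α/2} = 1.960.
Power = Φ(δ − 1.960) + Φ(−δ − 1.960) = Φ(-0.408) + Φ(-3.512) = 0.3417 + 0.0002 = 0.3419.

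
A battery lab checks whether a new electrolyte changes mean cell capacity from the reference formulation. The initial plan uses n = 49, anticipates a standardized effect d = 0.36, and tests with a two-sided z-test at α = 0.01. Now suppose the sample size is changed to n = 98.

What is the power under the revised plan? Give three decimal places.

With n = 98: δ = d·√n = 0.36 × √98 = 3.5638. Critical value z_{0.005} = 2.576.
Revised power = Φ(δ − 2.576) + Φ(−δ − 2.576) = Φ(0.988) + Φ(-6.140) = 0.8384 + 0.0000 = 0.8384.

Power ≈ 0.838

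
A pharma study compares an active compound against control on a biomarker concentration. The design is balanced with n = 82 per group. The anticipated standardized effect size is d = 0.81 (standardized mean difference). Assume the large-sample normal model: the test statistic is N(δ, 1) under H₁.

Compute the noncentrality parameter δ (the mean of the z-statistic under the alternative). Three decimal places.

δ = d·√(n/2) = 0.81 × √(82/2) = 5.1865

δ ≈ 5.187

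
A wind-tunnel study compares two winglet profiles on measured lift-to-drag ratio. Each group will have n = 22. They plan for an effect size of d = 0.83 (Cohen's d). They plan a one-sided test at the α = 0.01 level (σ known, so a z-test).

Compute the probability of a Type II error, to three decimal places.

β ≈ 0.335

Noncentrality parameter: δ = d·√(n/2) = 0.83 × √(22/2) = 2.7528
Critical value for a one-sided test at α = 0.01: z_α = 2.326.
Power = Φ(δ − 2.326) = Φ(0.426) = 0.6651.
Type II error: β = 1 − power = 1 − 0.6651 = 0.3349.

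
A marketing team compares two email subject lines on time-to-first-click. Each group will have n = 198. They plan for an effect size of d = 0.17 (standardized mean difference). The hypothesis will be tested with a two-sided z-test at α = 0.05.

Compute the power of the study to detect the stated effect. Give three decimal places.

Power ≈ 0.394

Noncentrality parameter: δ = d·√(n/2) = 0.17 × √(198/2) = 1.6915
Critical value for a two-sided test at α = 0.05: z_{α/2} = 1.960.
Power = Φ(δ − 1.960) + Φ(−δ − 1.960) = Φ(-0.268) + Φ(-3.651) = 0.3942 + 0.0001 = 0.3943.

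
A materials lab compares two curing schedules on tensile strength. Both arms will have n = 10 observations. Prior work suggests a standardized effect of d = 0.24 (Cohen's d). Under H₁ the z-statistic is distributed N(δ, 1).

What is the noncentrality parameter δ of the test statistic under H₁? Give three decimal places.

δ = d·√(n/2) = 0.24 × √(10/2) = 0.5367

δ ≈ 0.537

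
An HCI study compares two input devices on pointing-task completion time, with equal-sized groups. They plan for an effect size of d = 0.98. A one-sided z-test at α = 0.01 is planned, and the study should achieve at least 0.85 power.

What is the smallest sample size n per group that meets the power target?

n = 24 per group

For power 0.85 need Φ(δ − z_{0.01}) = 0.85, so δ = z_{0.01} + z_{0.15} = 2.326 + 1.036 = 3.363.
δ = d·√(n/2) ⇒ n = 2(δ/d)² = 2 × (3.363 / 0.98)² = 23.55.
Rounding up, n = 24 per group.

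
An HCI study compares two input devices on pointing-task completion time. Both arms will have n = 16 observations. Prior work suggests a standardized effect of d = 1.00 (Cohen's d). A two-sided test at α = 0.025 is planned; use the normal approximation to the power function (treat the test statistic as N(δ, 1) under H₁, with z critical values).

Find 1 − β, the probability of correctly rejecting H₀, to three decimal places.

Noncentrality parameter: δ = d·√(n/2) = 1.00 × √(16/2) = 2.8284
Two-sided α = 0.025 → critical value z_{0.0125} = 2.241.
Power = Φ(δ − 2.241) + Φ(−δ − 2.241) = Φ(0.587) + Φ(-5.070) = 0.7214 + 0.0000 = 0.7214.

Power ≈ 0.721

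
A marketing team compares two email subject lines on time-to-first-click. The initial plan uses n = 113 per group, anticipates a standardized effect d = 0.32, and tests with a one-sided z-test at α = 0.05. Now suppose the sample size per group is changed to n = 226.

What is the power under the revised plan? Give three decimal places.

Power ≈ 0.961

With n = 226 per group: δ = d·√(n/2) = 0.32 × √(226/2) = 3.4016. Critical value z_{0.05} = 1.645.
Revised power = Φ(δ − 1.645) = Φ(1.757) = 0.9605.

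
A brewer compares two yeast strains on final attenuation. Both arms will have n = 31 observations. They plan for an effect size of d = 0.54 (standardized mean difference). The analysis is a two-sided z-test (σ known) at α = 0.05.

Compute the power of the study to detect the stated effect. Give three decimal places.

Power ≈ 0.566

Noncentrality parameter: δ = d·√(n/2) = 0.54 × √(31/2) = 2.1260
Critical value for a two-sided test at α = 0.05: z_{α/2} = 1.960.
Power = Φ(δ − 1.960) + Φ(−δ − 1.960) = Φ(0.166) + Φ(-4.086) = 0.5659 + 0.0000 = 0.5660.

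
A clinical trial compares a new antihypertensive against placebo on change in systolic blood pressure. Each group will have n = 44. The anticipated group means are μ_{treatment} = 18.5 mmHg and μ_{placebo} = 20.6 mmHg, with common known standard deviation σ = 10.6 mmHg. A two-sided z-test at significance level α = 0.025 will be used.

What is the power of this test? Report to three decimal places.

Standardized effect: d = |μ_{treatment} − μ_{placebo}| / σ = |18.5 − 20.6| / 10.6 = 0.1981
Noncentrality parameter: δ = d·√(n/2) = 0.1981 × √(44/2) = 0.9292
Two-sided α = 0.025 → critical value z_{0.0125} = 2.241.
Power = Φ(δ − 2.241) + Φ(−δ − 2.241) = Φ(-1.312) + Φ(-3.171) = 0.0947 + 0.0008 = 0.0955.

Power ≈ 0.095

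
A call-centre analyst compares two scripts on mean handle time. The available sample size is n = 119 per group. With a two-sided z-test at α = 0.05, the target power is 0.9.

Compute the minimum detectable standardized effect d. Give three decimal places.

Required noncentrality: δ = z_{0.025} + z_{0.10} = 1.960 + 1.282 = 3.242.
(The second rejection-region term Φ(−δ − z_{α/2}) is negligible and dropped.)
δ = d·√(n/2) ⇒ d = δ/√(n/2) = 3.242/√(119/2) = 0.4202.

d ≈ 0.420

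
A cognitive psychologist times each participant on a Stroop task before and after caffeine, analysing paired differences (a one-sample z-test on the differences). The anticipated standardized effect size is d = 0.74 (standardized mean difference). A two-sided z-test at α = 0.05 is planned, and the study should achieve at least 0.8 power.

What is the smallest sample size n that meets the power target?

Set Φ(δ − 1.960) = 0.8; then δ − 1.960 = Φ⁻¹(0.8) = 0.842, giving δ = 2.802.
(Ignoring the negligible lower-tail rejection probability gives the usual closed-form inversion.)
δ = d·√n ⇒ n = (δ/d)² = (2.802 / 0.74)² = 14.33.
Round up to the next whole unit.

n = 15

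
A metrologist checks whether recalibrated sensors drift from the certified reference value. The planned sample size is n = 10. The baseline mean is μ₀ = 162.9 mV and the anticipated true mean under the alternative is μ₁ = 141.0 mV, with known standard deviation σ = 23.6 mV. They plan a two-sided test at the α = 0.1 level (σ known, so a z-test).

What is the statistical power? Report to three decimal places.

Standardized effect: d = |μ₁ − μ₀| / σ = |141.0 − 162.9| / 23.6 = 0.9280
Noncentrality parameter: δ = d·√n = 0.9280 × √10 = 2.9345
Two-sided α = 0.1 → critical value z_{0.05} = 1.645.
Power = Φ(δ − 1.645) + Φ(−δ − 1.645) = Φ(1.290) + Φ(-4.579) = 0.9014 + 0.0000 = 0.9014.

Power ≈ 0.901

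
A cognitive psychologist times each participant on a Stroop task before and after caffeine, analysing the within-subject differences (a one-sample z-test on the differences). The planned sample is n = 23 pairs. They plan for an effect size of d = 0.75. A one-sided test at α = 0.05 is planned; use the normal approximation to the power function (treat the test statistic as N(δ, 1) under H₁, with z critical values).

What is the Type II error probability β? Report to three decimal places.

β ≈ 0.025

Noncentrality parameter: λ = d·√n = 0.75 × √23 = 3.5969
One-sided α = 0.05 → critical value z_{0.05} = 1.645.
Power = Φ(λ − 1.645) = Φ(1.952) = 0.9745.
Type II error: β = 1 − power = 1 − 0.9745 = 0.0255.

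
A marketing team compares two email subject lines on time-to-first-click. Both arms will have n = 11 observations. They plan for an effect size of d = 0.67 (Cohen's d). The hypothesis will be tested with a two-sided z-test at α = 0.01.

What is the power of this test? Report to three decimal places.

Power ≈ 0.158

Noncentrality parameter: δ = d·√(n/2) = 0.67 × √(11/2) = 1.5713
Two-sided α = 0.01 → critical value z_{0.005} = 2.576.
Power = Φ(δ − 2.576) + Φ(−δ − 2.576) = Φ(-1.005) + Φ(-4.147) = 0.1576 + 0.0000 = 0.1576.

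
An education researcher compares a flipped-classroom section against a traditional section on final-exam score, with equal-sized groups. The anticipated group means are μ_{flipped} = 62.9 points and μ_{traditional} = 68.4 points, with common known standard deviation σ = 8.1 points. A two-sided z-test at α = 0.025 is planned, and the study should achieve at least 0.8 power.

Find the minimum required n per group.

Standardized effect: d = |μ_{flipped} − μ_{traditional}| / σ = |62.9 − 68.4| / 8.1 = 0.6790
Set Φ(δ − 2.241) = 0.8; then δ − 2.241 = Φ⁻¹(0.8) = 0.842, giving δ = 3.083.
(The Φ(−δ − z_{α/2}) term is vanishingly small for δ > 0 and is dropped in the standard sample-size formula.)
δ = d·√(n/2) ⇒ n = 2(δ/d)² = 2 × (3.083 / 0.6790)² = 41.23.
Rounding up, n = 42 per group.

n = 42 per group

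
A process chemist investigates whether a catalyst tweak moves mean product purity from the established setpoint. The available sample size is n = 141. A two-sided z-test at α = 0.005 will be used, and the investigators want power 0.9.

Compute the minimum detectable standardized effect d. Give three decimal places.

Required noncentrality: δ = z_{0.0025} + z_{0.10} = 2.807 + 1.282 = 4.089.
(Lower-tail contribution to power is negligible for δ > 0.)
δ = d·√n ⇒ d = δ/√n = 4.089/√141 = 0.3443.

d ≈ 0.344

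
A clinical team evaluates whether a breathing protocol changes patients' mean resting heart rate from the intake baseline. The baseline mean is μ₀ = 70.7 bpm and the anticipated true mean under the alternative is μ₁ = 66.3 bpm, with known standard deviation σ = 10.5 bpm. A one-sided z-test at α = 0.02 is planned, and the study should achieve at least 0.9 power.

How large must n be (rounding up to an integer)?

Standardized effect: d = |μ₁ − μ₀| / σ = |66.3 − 70.7| / 10.5 = 0.4190
For power 0.9 need Φ(δ − z_{0.02}) = 0.9, so δ = z_{0.02} + z_{0.10} = 2.054 + 1.282 = 3.335.
δ = d·√n ⇒ n = (δ/d)² = (3.335 / 0.4190)² = 63.35.
Rounding up, n = 64.

n = 64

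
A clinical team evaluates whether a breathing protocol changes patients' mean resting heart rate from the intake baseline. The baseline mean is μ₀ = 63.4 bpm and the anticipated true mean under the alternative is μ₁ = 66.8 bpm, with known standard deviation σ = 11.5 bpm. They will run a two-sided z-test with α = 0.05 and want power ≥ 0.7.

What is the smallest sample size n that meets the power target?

n = 71

Standardized effect: d = |μ₁ − μ₀| / σ = |66.8 − 63.4| / 11.5 = 0.2957
Set Φ(δ − 1.960) = 0.7; then δ − 1.960 = Φ⁻¹(0.7) = 0.524, giving δ = 2.484.
(The Φ(−δ − z_{α/2}) term is vanishingly small for δ > 0 and is dropped in the standard sample-size formula.)
δ = d·√n ⇒ n = (δ/d)² = (2.484 / 0.2957)² = 70.61.
Round up to the next whole unit.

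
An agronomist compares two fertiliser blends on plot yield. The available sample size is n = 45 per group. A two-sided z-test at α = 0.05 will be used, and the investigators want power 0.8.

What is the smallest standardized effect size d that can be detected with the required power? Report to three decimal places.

d ≈ 0.591

Need Φ(δ − 1.960) = 0.8, so δ = 1.960 + 0.842 = 2.802.
(Lower-tail contribution to power is negligible for δ > 0.)
δ = d·√(n/2) ⇒ d = δ/√(n/2) = 2.802/√(45/2) = 0.5906.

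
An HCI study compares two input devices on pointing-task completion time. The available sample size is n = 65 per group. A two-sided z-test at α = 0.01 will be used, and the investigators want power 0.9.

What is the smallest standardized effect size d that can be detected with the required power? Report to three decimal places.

d ≈ 0.677

Need Φ(δ − 2.576) = 0.9, so δ = 2.576 + 1.282 = 3.857.
(Lower-tail contribution to power is negligible for δ > 0.)
δ = d·√(n/2) ⇒ d = δ/√(n/2) = 3.857/√(65/2) = 0.6766.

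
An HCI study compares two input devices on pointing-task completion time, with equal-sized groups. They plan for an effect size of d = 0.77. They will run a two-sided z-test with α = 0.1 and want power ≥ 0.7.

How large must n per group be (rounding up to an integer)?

For power 0.7 need Φ(δ − z_{0.05}) = 0.7, so δ = z_{0.05} + z_{0.30} = 1.645 + 0.524 = 2.169.
(For δ > 0 the lower-tail rejection region contributes negligibly to power, so the one-term inversion is standard.)
δ = d·√(n/2) ⇒ n = 2(δ/d)² = 2 × (2.169 / 0.77)² = 15.87.
Round up to the next whole unit.

n = 16 per group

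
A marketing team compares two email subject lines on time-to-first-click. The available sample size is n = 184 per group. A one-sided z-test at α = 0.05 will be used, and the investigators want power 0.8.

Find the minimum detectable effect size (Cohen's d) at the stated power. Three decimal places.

d ≈ 0.259

Need Φ(δ − 1.645) = 0.8, so δ = 1.645 + 0.842 = 2.486.
δ = d·√(n/2) ⇒ d = δ/√(n/2) = 2.486/√(184/2) = 0.2592.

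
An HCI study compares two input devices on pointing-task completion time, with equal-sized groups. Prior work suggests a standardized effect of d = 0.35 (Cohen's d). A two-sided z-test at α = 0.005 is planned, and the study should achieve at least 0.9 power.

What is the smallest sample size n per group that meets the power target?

For power 0.9 need Φ(δ − z_{0.0025}) = 0.9, so δ = z_{0.0025} + z_{0.10} = 2.807 + 1.282 = 4.089.
(Ignoring the negligible lower-tail rejection probability gives the usual closed-form inversion.)
δ = d·√(n/2) ⇒ n = 2(δ/d)² = 2 × (4.089 / 0.35)² = 272.92.
Rounding up, n = 273 per group.

n = 273 per group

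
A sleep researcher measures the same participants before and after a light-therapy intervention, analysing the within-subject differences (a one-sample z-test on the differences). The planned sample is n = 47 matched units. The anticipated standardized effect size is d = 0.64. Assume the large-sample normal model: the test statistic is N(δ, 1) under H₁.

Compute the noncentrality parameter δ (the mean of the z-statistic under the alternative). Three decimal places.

δ ≈ 4.388

The noncentrality parameter scales effect size by the design's sample-size factor: δ = d·√n = 0.64 × √47 = 4.3876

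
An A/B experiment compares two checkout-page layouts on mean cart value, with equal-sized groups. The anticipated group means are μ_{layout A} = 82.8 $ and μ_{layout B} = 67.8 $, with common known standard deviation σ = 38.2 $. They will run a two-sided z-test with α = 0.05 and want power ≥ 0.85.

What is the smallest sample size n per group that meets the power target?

n = 117 per group

Standardized effect: d = |μ_{layout A} − μ_{layout B}| / σ = |82.8 − 67.8| / 38.2 = 0.3927
Set Φ(δ − 1.960) = 0.85; then δ − 1.960 = Φ⁻¹(0.85) = 1.036, giving δ = 2.996.
(For δ > 0 the lower-tail rejection region contributes negligibly to power, so the one-term inversion is standard.)
δ = d·√(n/2) ⇒ n = 2(δ/d)² = 2 × (2.996 / 0.3927)² = 116.46.
Rounding up, n = 117 per group.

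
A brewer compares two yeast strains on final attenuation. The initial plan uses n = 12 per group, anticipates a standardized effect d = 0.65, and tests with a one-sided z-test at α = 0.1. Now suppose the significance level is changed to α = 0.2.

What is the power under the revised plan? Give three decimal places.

δ = d·√(n/2) = 0.65 × √(12/2) = 1.5922 (unchanged). New critical value: z_{0.2} = 0.842.
Revised power = P(Z > 0.842 − δ) = Φ(0.751) = 0.7735.

Power ≈ 0.774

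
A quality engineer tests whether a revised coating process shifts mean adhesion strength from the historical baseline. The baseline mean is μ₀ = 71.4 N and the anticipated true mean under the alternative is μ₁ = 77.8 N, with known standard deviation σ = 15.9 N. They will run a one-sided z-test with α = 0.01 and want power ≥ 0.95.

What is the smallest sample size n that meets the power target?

n = 98

Standardized effect: d = |μ₁ − μ₀| / σ = |77.8 − 71.4| / 15.9 = 0.4025
For power 0.95 need Φ(δ − z_{0.01}) = 0.95, so δ = z_{0.01} + z_{0.05} = 2.326 + 1.645 = 3.971.
δ = d·√n ⇒ n = (δ/d)² = (3.971 / 0.4025)² = 97.34.
Round up to the next whole unit.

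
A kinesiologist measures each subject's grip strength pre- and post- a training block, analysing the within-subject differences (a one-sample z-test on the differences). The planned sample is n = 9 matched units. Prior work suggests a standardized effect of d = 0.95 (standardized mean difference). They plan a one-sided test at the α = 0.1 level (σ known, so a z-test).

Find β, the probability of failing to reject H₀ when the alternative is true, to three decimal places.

β ≈ 0.058

Noncentrality parameter: δ = d·√n = 0.95 × √9 = 2.8500
One-sided α = 0.1 → critical value z_{0.1} = 1.282.
Power = P(Z > 1.282 − δ) = Φ(1.568) = 0.9416.
Type II error: β = 1 − power = 1 − 0.9416 = 0.0584.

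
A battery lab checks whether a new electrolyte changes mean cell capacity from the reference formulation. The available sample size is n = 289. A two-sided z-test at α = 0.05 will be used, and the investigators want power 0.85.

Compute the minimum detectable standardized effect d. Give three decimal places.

Required noncentrality: δ = z_{0.025} + z_{0.15} = 1.960 + 1.036 = 2.996.
(The second rejection-region term Φ(−δ − z_{α/2}) is negligible and dropped.)
δ = d·√n ⇒ d = δ/√n = 2.996/√289 = 0.1763.

d ≈ 0.176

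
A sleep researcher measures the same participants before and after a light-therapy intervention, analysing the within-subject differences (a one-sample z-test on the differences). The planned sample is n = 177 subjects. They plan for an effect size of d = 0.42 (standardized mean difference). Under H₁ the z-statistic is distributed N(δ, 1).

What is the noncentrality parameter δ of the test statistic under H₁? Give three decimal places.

δ ≈ 5.588

δ = d·√n = 0.42 × √177 = 5.5877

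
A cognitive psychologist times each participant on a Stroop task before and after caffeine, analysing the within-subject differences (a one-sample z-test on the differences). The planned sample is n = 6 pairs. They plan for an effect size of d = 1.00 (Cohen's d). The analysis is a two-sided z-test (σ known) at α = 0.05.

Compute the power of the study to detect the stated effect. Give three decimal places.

Noncentrality parameter: δ = d·√n = 1.00 × √6 = 2.4495
Critical value for a two-sided test at α = 0.05: z_{α/2} = 1.960.
Power = Φ(δ − 1.960) + Φ(−δ − 1.960) = Φ(0.490) + Φ(-4.409) = 0.6878 + 0.0000 = 0.6878.

Power ≈ 0.688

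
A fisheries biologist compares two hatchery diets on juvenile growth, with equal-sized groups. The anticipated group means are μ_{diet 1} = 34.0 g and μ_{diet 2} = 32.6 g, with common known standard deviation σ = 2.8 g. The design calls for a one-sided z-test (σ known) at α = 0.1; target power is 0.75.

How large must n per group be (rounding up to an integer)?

n = 31 per group

Standardized effect: d = |μ_{diet 1} − μ_{diet 2}| / σ = |34.0 − 32.6| / 2.8 = 0.5000
For power 0.75 need Φ(δ − z_{0.1}) = 0.75, so δ = z_{0.1} + z_{0.25} = 1.282 + 0.674 = 1.956.
δ = d·√(n/2) ⇒ n = 2(δ/d)² = 2 × (1.956 / 0.5000)² = 30.61.
Round up to the next whole unit.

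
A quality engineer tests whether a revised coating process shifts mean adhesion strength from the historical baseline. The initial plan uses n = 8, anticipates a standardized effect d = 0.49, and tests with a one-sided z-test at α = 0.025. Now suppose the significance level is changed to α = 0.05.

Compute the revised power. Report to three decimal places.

δ = d·√n = 0.49 × √8 = 1.3859 (unchanged). New critical value: z_{0.05} = 1.645.
Revised power = P(Z > 1.645 − δ) = Φ(-0.259) = 0.3978.

Power ≈ 0.398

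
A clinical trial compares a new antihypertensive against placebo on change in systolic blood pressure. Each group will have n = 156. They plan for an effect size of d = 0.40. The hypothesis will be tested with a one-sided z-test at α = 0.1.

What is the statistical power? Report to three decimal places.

Power ≈ 0.988

Noncentrality parameter: λ = d·√(n/2) = 0.40 × √(156/2) = 3.5327
One-sided α = 0.1 → critical value z_{0.1} = 1.282.
Power = P(Z > 1.282 − λ) = Φ(2.251) = 0.9878.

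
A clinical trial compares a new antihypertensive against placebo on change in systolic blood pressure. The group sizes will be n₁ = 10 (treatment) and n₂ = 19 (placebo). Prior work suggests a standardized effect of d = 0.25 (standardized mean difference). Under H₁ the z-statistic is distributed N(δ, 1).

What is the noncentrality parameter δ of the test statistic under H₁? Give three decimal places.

The noncentrality parameter scales effect size by the design's sample-size factor: δ = d / √(1/n₁ + 1/n₂) = 0.25 / √(1/10 + 1/19) = 0.6399

δ ≈ 0.640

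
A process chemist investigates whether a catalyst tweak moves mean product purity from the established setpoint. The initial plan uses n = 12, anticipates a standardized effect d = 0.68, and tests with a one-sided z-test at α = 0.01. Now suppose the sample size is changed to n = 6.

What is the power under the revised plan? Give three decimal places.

Power ≈ 0.254

With n = 6: δ = d·√n = 0.68 × √6 = 1.6657. Critical value z_{0.01} = 2.326.
Revised power = P(Z > 2.326 − δ) = Φ(-0.661) = 0.2544.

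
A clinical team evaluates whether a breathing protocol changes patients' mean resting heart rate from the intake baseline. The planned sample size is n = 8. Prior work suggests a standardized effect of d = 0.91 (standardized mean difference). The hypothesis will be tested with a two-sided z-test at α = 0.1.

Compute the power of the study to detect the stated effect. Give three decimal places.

Noncentrality parameter: δ = d·√n = 0.91 × √8 = 2.5739
Two-sided α = 0.1 → critical value z_{0.05} = 1.645.
Power = Φ(δ − 1.645) + Φ(−δ − 1.645) = Φ(0.929) + Φ(-4.219) = 0.8236 + 0.0000 = 0.8236.

Power ≈ 0.824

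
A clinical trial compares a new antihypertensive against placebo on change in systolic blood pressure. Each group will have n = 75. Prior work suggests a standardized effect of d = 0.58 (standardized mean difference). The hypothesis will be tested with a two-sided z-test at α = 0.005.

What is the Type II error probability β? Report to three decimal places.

Noncentrality parameter: δ = d·√(n/2) = 0.58 × √(75/2) = 3.5518
Critical value for a two-sided test at α = 0.005: z_{α/2} = 2.807.
Power = Φ(δ − 2.807) + Φ(−δ − 2.807) = Φ(0.745) + Φ(-6.359) = 0.7718 + 0.0000 = 0.7718.
Type II error: β = 1 − power = 1 − 0.7718 = 0.2282.

β ≈ 0.228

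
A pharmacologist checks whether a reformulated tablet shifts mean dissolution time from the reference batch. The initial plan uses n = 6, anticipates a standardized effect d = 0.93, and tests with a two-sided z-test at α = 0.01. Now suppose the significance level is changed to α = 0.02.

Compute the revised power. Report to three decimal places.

δ = d·√n = 0.93 × √6 = 2.2780 (unchanged). New critical value: z_{0.01} = 2.326.
Revised power = Φ(δ − 2.326) + Φ(−δ − 2.326) = Φ(-0.048) + Φ(-4.604) = 0.4807 + 0.0000 = 0.4807.

Power ≈ 0.481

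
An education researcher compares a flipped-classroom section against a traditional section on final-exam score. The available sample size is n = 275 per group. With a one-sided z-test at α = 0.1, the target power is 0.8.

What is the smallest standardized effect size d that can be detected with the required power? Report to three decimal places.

Required noncentrality: δ = z_{0.1} + z_{0.20} = 1.282 + 0.842 = 2.123.
δ = d·√(n/2) ⇒ d = δ/√(n/2) = 2.123/√(275/2) = 0.1811.

d ≈ 0.181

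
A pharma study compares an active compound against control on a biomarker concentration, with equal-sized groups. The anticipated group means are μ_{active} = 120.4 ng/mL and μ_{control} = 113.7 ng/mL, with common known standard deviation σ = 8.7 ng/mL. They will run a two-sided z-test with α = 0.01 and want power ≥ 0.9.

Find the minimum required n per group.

Standardized effect: d = |μ_{active} − μ_{control}| / σ = |120.4 − 113.7| / 8.7 = 0.7701
Set Φ(δ − 2.576) = 0.9; then δ − 2.576 = Φ⁻¹(0.9) = 1.282, giving δ = 3.857.
(The Φ(−δ − z_{α/2}) term is vanishingly small for δ > 0 and is dropped in the standard sample-size formula.)
δ = d·√(n/2) ⇒ n = 2(δ/d)² = 2 × (3.857 / 0.7701)² = 50.18.
Rounding up, n = 51 per group.

n = 51 per group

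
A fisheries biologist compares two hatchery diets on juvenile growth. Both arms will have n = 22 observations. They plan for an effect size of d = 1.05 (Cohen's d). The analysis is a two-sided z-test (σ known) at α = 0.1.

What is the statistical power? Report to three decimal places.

Power ≈ 0.967

Noncentrality parameter: δ = d·√(n/2) = 1.05 × √(22/2) = 3.4825
Two-sided α = 0.1 → critical value z_{0.05} = 1.645.
Power = Φ(δ − 1.645) + Φ(−δ − 1.645) = Φ(1.838) + Φ(-5.127) = 0.9669 + 0.0000 = 0.9669.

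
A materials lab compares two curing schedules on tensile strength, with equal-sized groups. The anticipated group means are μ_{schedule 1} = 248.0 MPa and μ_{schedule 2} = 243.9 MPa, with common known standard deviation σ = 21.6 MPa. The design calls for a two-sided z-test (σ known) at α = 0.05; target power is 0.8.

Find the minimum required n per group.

Standardized effect: d = |μ_{schedule 1} − μ_{schedule 2}| / σ = |248.0 − 243.9| / 21.6 = 0.1898
For power 0.8 need Φ(δ − z_{0.025}) = 0.8, so δ = z_{0.025} + z_{0.20} = 1.960 + 0.842 = 2.802.
(Ignoring the negligible lower-tail rejection probability gives the usual closed-form inversion.)
δ = d·√(n/2) ⇒ n = 2(δ/d)² = 2 × (2.802 / 0.1898)² = 435.69.
Rounding up, n = 436 per group.

n = 436 per group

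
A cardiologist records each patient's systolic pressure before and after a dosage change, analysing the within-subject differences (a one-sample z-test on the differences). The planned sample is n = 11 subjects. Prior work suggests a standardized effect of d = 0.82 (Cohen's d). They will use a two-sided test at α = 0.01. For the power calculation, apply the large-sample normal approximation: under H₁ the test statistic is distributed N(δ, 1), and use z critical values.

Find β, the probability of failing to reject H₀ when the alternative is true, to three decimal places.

Noncentrality parameter: δ = d·√n = 0.82 × √11 = 2.7196
Critical value for a two-sided test at α = 0.01: z_{α/2} = 2.576.
Power = Φ(δ − 2.576) + Φ(−δ − 2.576) = Φ(0.144) + Φ(-5.295) = 0.5572 + 0.0000 = 0.5572.
Type II error: β = 1 − power = 1 − 0.5572 = 0.4428.

β ≈ 0.443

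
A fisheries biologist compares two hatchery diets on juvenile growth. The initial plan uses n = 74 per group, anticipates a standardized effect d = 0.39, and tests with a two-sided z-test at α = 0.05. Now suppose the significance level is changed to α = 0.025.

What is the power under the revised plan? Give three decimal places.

Power ≈ 0.552

δ = d·√(n/2) = 0.39 × √(74/2) = 2.3723 (unchanged). New critical value: z_{0.0125} = 2.241.
Revised power = Φ(δ − 2.241) + Φ(−δ − 2.241) = Φ(0.131) + Φ(-4.614) = 0.5521 + 0.0000 = 0.5521.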